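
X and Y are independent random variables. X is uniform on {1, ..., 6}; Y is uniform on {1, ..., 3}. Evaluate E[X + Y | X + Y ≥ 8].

Outcomes with X + Y ≥ 8: (5,3), (6,2), (6,3), each with probability 1/18.
E[X + Y | X + Y ≥ 8] = (8 + 8 + 9) / 3 = 25/3.

25/3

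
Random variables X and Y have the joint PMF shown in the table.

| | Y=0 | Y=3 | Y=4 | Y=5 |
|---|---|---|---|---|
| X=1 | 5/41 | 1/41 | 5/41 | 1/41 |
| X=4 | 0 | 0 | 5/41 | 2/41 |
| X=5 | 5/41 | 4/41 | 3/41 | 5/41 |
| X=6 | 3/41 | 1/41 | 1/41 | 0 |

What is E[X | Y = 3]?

9/2

P(Y = 3) = 6/41.
Σ X·P over the event = 1·(1/41) + 5·(4/41) + 6·(1/41) = 27/41.
E[X | Y = 3] = (27/41) / (6/41) = 9/2.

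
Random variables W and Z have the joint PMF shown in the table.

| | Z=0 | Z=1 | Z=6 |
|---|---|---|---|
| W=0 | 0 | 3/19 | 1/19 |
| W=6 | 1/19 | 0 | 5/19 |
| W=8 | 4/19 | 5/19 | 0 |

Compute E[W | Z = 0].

38/5

P(Z = 0) = 5/19.
Summing W·P(W=x,Z=y) over the conditioning event gives 2.
E[W | Z = 0] = (2) / (5/19) = 38/5.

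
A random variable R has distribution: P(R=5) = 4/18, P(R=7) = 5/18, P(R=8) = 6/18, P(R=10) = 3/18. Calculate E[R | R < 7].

5

P(R < 7) = 2/9.
Σ over the event: 5·2/9 = 10/9.
E[R | R < 7] = (10/9) / (2/9) = 5.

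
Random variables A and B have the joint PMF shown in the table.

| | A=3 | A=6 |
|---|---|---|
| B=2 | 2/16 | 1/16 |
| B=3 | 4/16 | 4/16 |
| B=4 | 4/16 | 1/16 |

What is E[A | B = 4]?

18/5

P(B = 4) = 5/16.
Σ A·P over the event = 3·(4/16) + 6·(1/16) = 9/8.
E[A | B = 4] = (9/8) / (5/16) = 18/5.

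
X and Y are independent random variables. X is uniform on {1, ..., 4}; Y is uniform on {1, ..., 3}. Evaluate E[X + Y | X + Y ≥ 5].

17/3

P(X + Y ≥ 5) = 1/2.
Summing (X+Y)·P(x,y) over outcomes with X + Y ≥ 5 gives 17/6.
E[X + Y | X + Y ≥ 5] = (17/6) / (1/2) = 17/3.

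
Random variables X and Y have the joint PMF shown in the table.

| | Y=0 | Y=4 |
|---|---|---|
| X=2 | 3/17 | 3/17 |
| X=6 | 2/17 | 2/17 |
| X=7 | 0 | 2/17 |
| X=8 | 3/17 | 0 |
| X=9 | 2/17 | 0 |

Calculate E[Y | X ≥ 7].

8/7

P(X ≥ 7) = 7/17.
Summing Y·P(X=x,Y=y) over the conditioning event gives 8/17.
E[Y | X ≥ 7] = (8/17) / (7/17) = 8/7.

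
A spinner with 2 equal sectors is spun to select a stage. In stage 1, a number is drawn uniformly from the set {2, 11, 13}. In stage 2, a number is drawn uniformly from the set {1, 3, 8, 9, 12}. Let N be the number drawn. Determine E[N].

229/30

E[N | stage 1] = (2+11+13)/3 = 26/3.
E[N | stage 2] = (1+3+8+9+12)/5 = 33/5.
E[N] = (1/2)·(26/3) + (1/2)·(33/5) = 229/30.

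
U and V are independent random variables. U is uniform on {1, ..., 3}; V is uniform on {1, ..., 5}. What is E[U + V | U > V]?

Outcomes with U > V: (2,1), (3,1), (3,2), each with probability 1/15.
E[U + V | U > V] = (3 + 4 + 5) / 3 = 4.

4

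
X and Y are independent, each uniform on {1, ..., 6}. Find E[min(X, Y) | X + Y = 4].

P(X + Y = 4) = 1/12.
Summing min(X,Y)·P(x,y) over outcomes with X + Y = 4 gives 1/9.
E[min(X, Y) | X + Y = 4] = (1/9) / (1/12) = 4/3.

4/3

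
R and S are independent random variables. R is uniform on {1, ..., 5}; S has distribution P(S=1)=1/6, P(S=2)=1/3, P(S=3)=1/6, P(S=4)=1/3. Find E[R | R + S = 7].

P(R + S = 7) = 1/6.
Summing R·P(x,y) over outcomes with R + S = 7 gives 2/3.
E[R | R + S = 7] = (2/3) / (1/6) = 4.

4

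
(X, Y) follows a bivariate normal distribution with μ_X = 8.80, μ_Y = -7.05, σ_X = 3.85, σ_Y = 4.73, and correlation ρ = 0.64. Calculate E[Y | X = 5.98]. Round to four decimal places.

For a bivariate normal, E[Y | X=x] = μ_Y + ρ·(σ_Y/σ_X)·(x − μ_X).
E[Y | X=5.98] = -7.05 + (0.64)·(4.73/3.85)·(5.98 − (8.80)) = -7.05 + (0.78629)·(-2.82) = -9.2673.

-9.2673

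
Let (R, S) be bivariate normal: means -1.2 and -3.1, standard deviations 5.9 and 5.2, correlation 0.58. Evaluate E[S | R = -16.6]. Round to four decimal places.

-10.9723

For a bivariate normal, E[S | R=x] = μ_S + ρ·(σ_S/σ_R)·(x − μ_R).
E[S | R=-16.6] = -3.1 + (0.58)·(5.2/5.9)·(-16.6 − (-1.2)) = -3.1 + (0.51119)·(-15.4) = -10.9723.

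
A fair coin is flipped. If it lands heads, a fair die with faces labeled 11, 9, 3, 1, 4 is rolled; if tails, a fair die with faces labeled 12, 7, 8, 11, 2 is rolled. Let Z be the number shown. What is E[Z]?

E[Z | heads] = (11+9+3+1+4)/5 = 28/5.
E[Z | tails] = (12+7+8+11+2)/5 = 8.
E[Z] = (1/2)·(28/5) + (1/2)·(8) = 34/5.

34/5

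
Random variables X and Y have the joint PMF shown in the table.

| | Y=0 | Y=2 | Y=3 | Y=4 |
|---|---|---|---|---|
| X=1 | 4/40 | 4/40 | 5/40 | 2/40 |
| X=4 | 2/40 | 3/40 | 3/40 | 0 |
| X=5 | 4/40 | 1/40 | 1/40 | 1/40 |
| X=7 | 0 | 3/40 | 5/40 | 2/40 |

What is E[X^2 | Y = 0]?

68/5

P(Y = 0) = 1/4.
Σ X^2·P over the event = 1·(4/40) + 16·(2/40) + 25·(4/40) = 17/5.
E[X^2 | Y = 0] = (17/5) / (1/4) = 68/5.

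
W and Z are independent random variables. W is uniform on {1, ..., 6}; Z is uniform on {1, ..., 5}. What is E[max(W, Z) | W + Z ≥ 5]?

P(W + Z ≥ 5) = 4/5.
Summing max(W,Z)·P(x,y) over outcomes with W + Z ≥ 5 gives 56/15.
E[max(W, Z) | W + Z ≥ 5] = (56/15) / (4/5) = 14/3.

14/3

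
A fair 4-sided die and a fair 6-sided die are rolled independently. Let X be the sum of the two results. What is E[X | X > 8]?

P(X > 8) = 1/8.
Σ over the event: 9·1/12 + 10·1/24 = 7/6.
E[X | X > 8] = (7/6) / (1/8) = 28/3.

28/3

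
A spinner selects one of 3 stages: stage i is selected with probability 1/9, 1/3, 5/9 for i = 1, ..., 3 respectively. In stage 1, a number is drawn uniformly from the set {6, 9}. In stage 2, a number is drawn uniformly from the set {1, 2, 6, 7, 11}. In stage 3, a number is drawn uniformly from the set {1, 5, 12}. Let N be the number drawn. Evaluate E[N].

179/30

E[N | stage 1] = (6+9)/2 = 15/2.
E[N | stage 2] = (1+2+6+7+11)/5 = 27/5.
E[N | stage 3] = (1+5+12)/3 = 6.
By the law of total expectation,
E[N] = (1/9)·(15/2) + (1/3)·(27/5) + (5/9)·(6) = 179/30.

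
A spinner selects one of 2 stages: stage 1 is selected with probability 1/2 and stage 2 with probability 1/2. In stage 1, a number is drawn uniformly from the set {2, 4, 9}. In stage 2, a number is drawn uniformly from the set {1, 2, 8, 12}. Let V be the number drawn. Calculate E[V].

E[V | stage 1] = (2+4+9)/3 = 5.
E[V | stage 2] = (1+2+8+12)/4 = 23/4.
By the law of total expectation,
E[V] = (1/2)·(5) + (1/2)·(23/4) = 43/8.

43/8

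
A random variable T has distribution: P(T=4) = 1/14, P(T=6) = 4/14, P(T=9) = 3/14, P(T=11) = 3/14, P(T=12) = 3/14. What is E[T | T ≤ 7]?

P(T ≤ 7) = 5/14.
Σ over the event: 4·1/14 + 6·2/7 = 2.
E[T | T ≤ 7] = (2) / (5/14) = 28/5.

28/5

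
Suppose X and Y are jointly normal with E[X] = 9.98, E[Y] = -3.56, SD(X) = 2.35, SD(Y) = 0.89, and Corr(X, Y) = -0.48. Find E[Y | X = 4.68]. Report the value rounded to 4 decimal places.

The regression of Y on X has slope ρ·σ_Y/σ_X and passes through (μ_X, μ_Y).
E[Y | X=4.68] = -3.56 + (-0.48)·(0.89/2.35)·(4.68 − (9.98)) = -3.56 + (-0.18179)·(-5.3) = -2.5965.

-2.5965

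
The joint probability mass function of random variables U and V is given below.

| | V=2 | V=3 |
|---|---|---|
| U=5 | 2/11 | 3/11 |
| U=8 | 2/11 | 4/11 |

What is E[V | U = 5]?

P(U = 5) = 5/11.
Σ V·P over the event = 2·(2/11) + 3·(3/11) = 13/11.
E[V | U = 5] = (13/11) / (5/11) = 13/5.

13/5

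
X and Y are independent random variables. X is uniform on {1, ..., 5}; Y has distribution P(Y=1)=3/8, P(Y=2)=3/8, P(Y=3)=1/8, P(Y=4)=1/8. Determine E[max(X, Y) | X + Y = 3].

2

P(X + Y = 3) = 3/20.
Summing max(X,Y)·P(x,y) over outcomes with X + Y = 3 gives 3/10.
E[max(X, Y) | X + Y = 3] = (3/10) / (3/20) = 2.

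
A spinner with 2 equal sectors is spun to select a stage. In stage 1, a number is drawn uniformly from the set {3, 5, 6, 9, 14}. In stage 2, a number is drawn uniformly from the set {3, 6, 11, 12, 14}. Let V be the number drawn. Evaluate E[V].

83/10

E[V | stage 1] = (3+5+6+9+14)/5 = 37/5.
E[V | stage 2] = (3+6+11+12+14)/5 = 46/5.
By the law of total expectation,
E[V] = (1/2)·(37/5) + (1/2)·(46/5) = 83/10.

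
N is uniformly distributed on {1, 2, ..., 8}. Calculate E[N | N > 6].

15/2

Given N > 6, N is equally likely to be any of {7, 8}.
E[N | N > 6] = (7 + 8) / 2 = 15/2.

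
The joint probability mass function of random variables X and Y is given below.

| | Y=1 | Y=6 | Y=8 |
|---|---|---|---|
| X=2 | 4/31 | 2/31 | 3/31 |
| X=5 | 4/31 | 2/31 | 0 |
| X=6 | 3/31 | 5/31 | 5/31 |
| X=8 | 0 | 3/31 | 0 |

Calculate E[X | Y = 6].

17/3

P(Y = 6) = 12/31.
Summing X·P(X=x,Y=y) over the conditioning event gives 68/31.
E[X | Y = 6] = (68/31) / (12/31) = 17/3.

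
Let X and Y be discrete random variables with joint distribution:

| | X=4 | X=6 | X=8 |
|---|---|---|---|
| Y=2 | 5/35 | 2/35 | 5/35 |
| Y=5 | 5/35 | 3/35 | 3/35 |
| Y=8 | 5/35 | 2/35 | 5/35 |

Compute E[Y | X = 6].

P(X = 6) = 1/5.
Σ Y·P over the event = 2·(2/35) + 5·(3/35) + 8·(2/35) = 1.
E[Y | X = 6] = (1) / (1/5) = 5.

5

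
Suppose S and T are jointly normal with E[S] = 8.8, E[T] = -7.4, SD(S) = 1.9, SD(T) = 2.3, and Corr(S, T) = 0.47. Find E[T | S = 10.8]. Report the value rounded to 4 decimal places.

The regression of T on S has slope ρ·σ_T/σ_S and passes through (μ_S, μ_T).
E[T | S=10.8] = -7.4 + (0.47)·(2.3/1.9)·(10.8 − (8.8)) = -7.4 + (0.56895)·(2) = -6.2621.

-6.2621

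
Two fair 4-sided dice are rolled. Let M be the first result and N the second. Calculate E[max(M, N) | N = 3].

Outcomes with N = 3: (1,3), (2,3), (3,3), (4,3), each with probability 1/16.
E[max(M, N) | N = 3] = (3 + 3 + 3 + 4) / 4 = 13/4.

13/4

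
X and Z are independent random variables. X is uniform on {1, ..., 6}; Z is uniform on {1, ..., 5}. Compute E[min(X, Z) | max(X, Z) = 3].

P(max(X, Z) = 3) = 1/6.
Summing min(X,Z)·P(x,y) over outcomes with max(X, Z) = 3 gives 3/10.
E[min(X, Z) | max(X, Z) = 3] = (3/10) / (1/6) = 9/5.

9/5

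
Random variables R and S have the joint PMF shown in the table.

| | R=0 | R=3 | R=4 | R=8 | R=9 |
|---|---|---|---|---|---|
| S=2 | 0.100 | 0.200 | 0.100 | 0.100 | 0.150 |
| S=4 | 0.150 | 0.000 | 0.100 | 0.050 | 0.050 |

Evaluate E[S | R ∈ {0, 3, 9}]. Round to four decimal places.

P(R ∈ {0, 3, 9}) = 0.650.
Σ S·P over the event = 2·(0.100) + 4·(0.150) + 2·(0.200) + 2·(0.150) + 4·(0.050) = 1.700.
E[S | R ∈ {0, 3, 9}] = (1.700) / (0.650) = 2.6154.

2.6154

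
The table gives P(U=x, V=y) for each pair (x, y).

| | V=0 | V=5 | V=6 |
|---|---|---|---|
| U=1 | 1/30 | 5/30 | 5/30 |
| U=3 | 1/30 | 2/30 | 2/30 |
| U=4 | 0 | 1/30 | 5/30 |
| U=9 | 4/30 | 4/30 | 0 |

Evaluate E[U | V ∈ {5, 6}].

41/12

P(V ∈ {5, 6}) = 4/5.
Summing U·P(U=x,V=y) over the conditioning event gives 41/15.
E[U | V ∈ {5, 6}] = (41/15) / (4/5) = 41/12.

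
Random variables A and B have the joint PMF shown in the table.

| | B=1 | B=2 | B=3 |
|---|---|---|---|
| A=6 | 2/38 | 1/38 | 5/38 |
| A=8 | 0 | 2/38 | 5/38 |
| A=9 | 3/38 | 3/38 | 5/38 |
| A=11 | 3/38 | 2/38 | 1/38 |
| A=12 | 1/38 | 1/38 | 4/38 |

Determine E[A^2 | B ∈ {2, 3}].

2395/29

P(B ∈ {2, 3}) = 29/38.
Summing A^2·P(A=x,B=y) over the conditioning event gives 2395/38.
E[A^2 | B ∈ {2, 3}] = (2395/38) / (29/38) = 2395/29.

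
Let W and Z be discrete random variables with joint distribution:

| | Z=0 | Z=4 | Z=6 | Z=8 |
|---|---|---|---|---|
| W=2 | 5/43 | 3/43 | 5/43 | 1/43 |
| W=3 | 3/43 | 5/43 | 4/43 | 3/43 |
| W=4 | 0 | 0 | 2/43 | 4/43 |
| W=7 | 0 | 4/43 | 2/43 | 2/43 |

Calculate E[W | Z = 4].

P(Z = 4) = 12/43.
Summing W·P(W=x,Z=y) over the conditioning event gives 49/43.
E[W | Z = 4] = (49/43) / (12/43) = 49/12.

49/12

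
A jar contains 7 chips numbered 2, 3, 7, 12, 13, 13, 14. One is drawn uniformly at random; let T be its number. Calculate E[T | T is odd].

P(T is odd) = 4/7.
Σ over the event: 3·1/7 + 7·1/7 + 13·2/7 = 36/7.
E[T | T is odd] = (36/7) / (4/7) = 9.

9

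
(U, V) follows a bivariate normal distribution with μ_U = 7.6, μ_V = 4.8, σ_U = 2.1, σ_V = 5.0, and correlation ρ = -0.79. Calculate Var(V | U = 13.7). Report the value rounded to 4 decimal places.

The conditional variance in a bivariate normal is σ_V²(1 − ρ²), independent of x.
Var(V | U=13.7) = (5.0)²·(1 − (-0.79)²) = 25·0.3759 = 9.3975.

9.3975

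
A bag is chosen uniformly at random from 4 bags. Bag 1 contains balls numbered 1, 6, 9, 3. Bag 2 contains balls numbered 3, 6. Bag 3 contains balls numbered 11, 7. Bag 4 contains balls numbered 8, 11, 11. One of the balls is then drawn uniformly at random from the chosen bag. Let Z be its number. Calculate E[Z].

E[Z | bag 1] = (1+6+9+3)/4 = 19/4.
E[Z | bag 2] = (3+6)/2 = 9/2.
E[Z | bag 3] = (11+7)/2 = 9.
E[Z | bag 4] = (8+11+11)/3 = 10.
By the law of total expectation,
E[Z] = (1/4)·(19/4) + (1/4)·(9/2) + (1/4)·(9) + (1/4)·(10) = 113/16.

113/16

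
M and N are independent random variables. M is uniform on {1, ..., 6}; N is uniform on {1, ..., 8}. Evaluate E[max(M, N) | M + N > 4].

17/3

P(M + N > 4) = 7/8.
Summing max(M,N)·P(x,y) over outcomes with M + N > 4 gives 119/24.
E[max(M, N) | M + N > 4] = (119/24) / (7/8) = 17/3.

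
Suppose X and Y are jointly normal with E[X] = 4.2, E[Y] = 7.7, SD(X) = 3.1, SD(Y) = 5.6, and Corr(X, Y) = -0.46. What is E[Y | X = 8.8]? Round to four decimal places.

3.8775

E[Y | X=x] = μ_Y + ρ(σ_Y/σ_X)(x − μ_X) for jointly normal variables.
E[Y | X=8.8] = 7.7 + (-0.46)·(5.6/3.1)·(8.8 − (4.2)) = 7.7 + (-0.83097)·(4.6) = 3.8775.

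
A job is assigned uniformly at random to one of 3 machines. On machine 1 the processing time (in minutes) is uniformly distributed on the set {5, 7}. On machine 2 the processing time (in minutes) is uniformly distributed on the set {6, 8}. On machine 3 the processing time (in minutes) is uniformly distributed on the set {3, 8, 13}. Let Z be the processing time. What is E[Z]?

E[Z | machine 1] = (5+7)/2 = 6.
E[Z | machine 2] = (6+8)/2 = 7.
E[Z | machine 3] = (3+8+13)/3 = 8.
By the law of total expectation,
E[Z] = (1/3)·(6) + (1/3)·(7) + (1/3)·(8) = 7.

7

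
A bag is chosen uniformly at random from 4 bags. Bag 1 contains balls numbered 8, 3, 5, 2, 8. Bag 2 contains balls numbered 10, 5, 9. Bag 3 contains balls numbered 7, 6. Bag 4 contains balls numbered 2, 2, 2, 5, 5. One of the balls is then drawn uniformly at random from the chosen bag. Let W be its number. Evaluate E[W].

229/40

E[W | bag 1] = (8+3+5+2+8)/5 = 26/5.
E[W | bag 2] = (10+5+9)/3 = 8.
E[W | bag 3] = (7+6)/2 = 13/2.
E[W | bag 4] = (2+2+2+5+5)/5 = 16/5.
E[W] = (1/4)·(26/5) + (1/4)·(8) + (1/4)·(13/2) + (1/4)·(16/5) = 229/40.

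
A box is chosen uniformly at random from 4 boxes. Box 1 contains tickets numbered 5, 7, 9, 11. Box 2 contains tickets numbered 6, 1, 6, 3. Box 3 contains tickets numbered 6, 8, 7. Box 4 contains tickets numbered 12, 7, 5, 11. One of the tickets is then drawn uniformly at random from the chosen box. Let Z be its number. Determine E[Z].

111/16

E[Z | box 1] = (5+7+9+11)/4 = 8.
E[Z | box 2] = (6+1+6+3)/4 = 4.
E[Z | box 3] = (6+8+7)/3 = 7.
E[Z | box 4] = (12+7+5+11)/4 = 35/4.
By the law of total expectation,
E[Z] = (1/4)·(8) + (1/4)·(4) + (1/4)·(7) + (1/4)·(35/4) = 111/16.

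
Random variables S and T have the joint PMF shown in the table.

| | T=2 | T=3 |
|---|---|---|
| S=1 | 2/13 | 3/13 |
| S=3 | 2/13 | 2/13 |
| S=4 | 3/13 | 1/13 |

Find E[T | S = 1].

P(S = 1) = 5/13.
Σ T·P over the event = 2·(2/13) + 3·(3/13) = 1.
E[T | S = 1] = (1) / (5/13) = 13/5.

13/5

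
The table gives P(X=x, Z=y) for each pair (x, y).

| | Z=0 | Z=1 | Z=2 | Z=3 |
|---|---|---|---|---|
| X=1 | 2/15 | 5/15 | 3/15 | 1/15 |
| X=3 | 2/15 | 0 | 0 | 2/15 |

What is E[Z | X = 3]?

3/2

P(X = 3) = 4/15.
Σ Z·P over the event = 0·(2/15) + 3·(2/15) = 2/5.
E[Z | X = 3] = (2/5) / (4/15) = 3/2.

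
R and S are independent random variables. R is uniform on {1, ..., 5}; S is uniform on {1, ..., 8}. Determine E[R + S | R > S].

Outcomes with R > S: (2,1), (3,1), (3,2), (4,1), (4,2), (4,3), (5,1), (5,2), (5,3), (5,4), each with probability 1/40.
E[R + S | R > S] = (3 + 4 + 5 + 5 + 6 + 7 + 6 + 7 + 8 + 9) / 10 = 6.

6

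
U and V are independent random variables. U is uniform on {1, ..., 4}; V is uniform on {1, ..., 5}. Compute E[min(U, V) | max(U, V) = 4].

P(max(U, V) = 4) = 7/20.
Summing min(U,V)·P(x,y) over outcomes with max(U, V) = 4 gives 4/5.
E[min(U, V) | max(U, V) = 4] = (4/5) / (7/20) = 16/7.

16/7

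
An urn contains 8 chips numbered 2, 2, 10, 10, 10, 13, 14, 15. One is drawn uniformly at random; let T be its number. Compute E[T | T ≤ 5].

P(T ≤ 5) = 1/4.
Σ over the event: 2·1/4 = 1/2.
E[T | T ≤ 5] = (1/2) / (1/4) = 2.

2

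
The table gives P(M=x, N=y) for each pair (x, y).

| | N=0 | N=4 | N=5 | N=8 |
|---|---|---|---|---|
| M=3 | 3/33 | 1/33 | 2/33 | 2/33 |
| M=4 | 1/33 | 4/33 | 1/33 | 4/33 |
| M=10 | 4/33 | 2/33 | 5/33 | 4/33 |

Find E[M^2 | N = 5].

P(N = 5) = 8/33.
Σ M^2·P over the event = 9·(2/33) + 16·(1/33) + 100·(5/33) = 178/11.
E[M^2 | N = 5] = (178/11) / (8/33) = 267/4.

267/4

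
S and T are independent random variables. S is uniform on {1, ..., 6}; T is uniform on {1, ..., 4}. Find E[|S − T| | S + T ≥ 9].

Outcomes with S + T ≥ 9: (5,4), (6,3), (6,4), each with probability 1/24.
E[|S − T| | S + T ≥ 9] = (1 + 3 + 2) / 3 = 2.

2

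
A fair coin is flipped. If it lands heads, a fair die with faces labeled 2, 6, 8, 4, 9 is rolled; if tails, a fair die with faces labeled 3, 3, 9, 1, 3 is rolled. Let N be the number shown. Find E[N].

24/5

E[N | heads] = (2+6+8+4+9)/5 = 29/5.
E[N | tails] = (3+3+9+1+3)/5 = 19/5.
E[N] = (1/2)·(29/5) + (1/2)·(19/5) = 24/5.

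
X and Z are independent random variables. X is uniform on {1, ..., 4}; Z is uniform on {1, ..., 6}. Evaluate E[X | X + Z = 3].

3/2

Outcomes with X + Z = 3: (1,2), (2,1), each with probability 1/24.
E[X | X + Z = 3] = (1 + 2) / 2 = 3/2.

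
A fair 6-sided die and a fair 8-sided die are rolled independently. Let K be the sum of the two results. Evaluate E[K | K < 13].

P(K < 13) = 15/16.
E[K | K < 13] = (43/6) / (15/16) = 344/45.

344/45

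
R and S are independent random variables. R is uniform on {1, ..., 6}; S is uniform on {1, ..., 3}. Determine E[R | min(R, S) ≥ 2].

4

Outcomes with min(R, S) ≥ 2: (2,2), (2,3), (3,2), (3,3), (4,2), (4,3), (5,2), (5,3), (6,2), (6,3), each with probability 1/18.
E[R | min(R, S) ≥ 2] = (2 + 2 + 3 + 3 + 4 + 4 + 5 + 5 + 6 + 6) / 10 = 4.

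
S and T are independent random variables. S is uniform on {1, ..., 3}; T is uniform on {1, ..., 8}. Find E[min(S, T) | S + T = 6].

2

Outcomes with S + T = 6: (1,5), (2,4), (3,3), each with probability 1/24.
E[min(S, T) | S + T = 6] = (1 + 2 + 3) / 3 = 2.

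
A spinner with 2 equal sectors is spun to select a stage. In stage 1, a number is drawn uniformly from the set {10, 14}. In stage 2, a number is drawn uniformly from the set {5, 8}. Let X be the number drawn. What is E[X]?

37/4

E[X | stage 1] = (10+14)/2 = 12.
E[X | stage 2] = (5+8)/2 = 13/2.
By the law of total expectation,
E[X] = (1/2)·(12) + (1/2)·(13/2) = 37/4.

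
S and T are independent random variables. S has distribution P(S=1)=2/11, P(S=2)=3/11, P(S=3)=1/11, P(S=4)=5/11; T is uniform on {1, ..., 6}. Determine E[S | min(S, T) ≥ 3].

23/6

P(min(S, T) ≥ 3) = 4/11.
Summing S·P(x,y) over outcomes with min(S, T) ≥ 3 gives 46/33.
E[S | min(S, T) ≥ 3] = (46/33) / (4/11) = 23/6.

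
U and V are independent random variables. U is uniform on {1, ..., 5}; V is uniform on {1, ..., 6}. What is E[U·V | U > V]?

17/2

Outcomes with U > V: (2,1), (3,1), (3,2), (4,1), (4,2), (4,3), (5,1), (5,2), (5,3), (5,4), each with probability 1/30.
E[U·V | U > V] = (2 + 3 + 6 + 4 + 8 + 12 + 5 + 10 + 15 + 20) / 10 = 17/2.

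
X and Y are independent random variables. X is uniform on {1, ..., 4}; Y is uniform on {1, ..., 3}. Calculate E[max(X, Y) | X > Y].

10/3

Outcomes with X > Y: (2,1), (3,1), (3,2), (4,1), (4,2), (4,3), each with probability 1/12.
E[max(X, Y) | X > Y] = (2 + 3 + 3 + 4 + 4 + 4) / 6 = 10/3.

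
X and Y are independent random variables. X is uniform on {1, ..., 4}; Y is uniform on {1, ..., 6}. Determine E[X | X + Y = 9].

7/2

Outcomes with X + Y = 9: (3,6), (4,5), each with probability 1/24.
E[X | X + Y = 9] = (3 + 4) / 2 = 7/2.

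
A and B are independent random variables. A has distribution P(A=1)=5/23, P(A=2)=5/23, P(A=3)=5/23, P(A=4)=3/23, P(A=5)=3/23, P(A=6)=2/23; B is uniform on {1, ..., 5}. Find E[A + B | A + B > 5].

P(A + B > 5) = 67/115.
Summing (A+B)·P(x,y) over outcomes with A + B > 5 gives 100/23.
E[A + B | A + B > 5] = (100/23) / (67/115) = 500/67.

500/67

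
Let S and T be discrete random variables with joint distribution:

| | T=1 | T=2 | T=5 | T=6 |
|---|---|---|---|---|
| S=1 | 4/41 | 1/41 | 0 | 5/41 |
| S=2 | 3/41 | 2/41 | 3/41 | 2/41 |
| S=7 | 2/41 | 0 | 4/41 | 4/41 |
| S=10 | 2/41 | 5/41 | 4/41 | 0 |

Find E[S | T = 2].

P(T = 2) = 8/41.
Σ S·P over the event = 1·(1/41) + 2·(2/41) + 10·(5/41) = 55/41.
E[S | T = 2] = (55/41) / (8/41) = 55/8.

55/8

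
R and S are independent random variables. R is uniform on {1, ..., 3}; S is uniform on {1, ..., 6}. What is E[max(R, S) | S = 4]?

4

Outcomes with S = 4: (1,4), (2,4), (3,4), each with probability 1/18.
E[max(R, S) | S = 4] = (4 + 4 + 4) / 3 = 4.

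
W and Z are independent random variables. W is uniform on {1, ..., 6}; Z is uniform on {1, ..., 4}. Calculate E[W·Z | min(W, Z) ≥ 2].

12

P(min(W, Z) ≥ 2) = 5/8.
Summing WZ·P(x,y) over outcomes with min(W, Z) ≥ 2 gives 15/2.
E[W·Z | min(W, Z) ≥ 2] = (15/2) / (5/8) = 12.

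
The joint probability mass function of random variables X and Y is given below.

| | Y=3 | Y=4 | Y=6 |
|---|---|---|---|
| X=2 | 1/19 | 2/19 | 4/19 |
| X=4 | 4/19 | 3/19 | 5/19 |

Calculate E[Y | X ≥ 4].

9/2

P(X ≥ 4) = 12/19.
Σ Y·P over the event = 3·(4/19) + 4·(3/19) + 6·(5/19) = 54/19.
E[Y | X ≥ 4] = (54/19) / (12/19) = 9/2.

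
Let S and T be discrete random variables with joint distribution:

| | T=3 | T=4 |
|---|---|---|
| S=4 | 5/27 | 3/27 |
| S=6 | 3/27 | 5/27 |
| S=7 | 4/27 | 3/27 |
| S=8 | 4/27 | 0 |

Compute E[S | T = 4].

P(T = 4) = 11/27.
Σ S·P over the event = 4·(3/27) + 6·(5/27) + 7·(3/27) = 7/3.
E[S | T = 4] = (7/3) / (11/27) = 63/11.

63/11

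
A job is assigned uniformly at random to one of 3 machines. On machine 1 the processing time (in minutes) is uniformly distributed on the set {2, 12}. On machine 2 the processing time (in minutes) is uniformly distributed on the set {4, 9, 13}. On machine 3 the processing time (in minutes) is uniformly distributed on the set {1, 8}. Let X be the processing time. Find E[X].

121/18

E[X | machine 1] = (2+12)/2 = 7.
E[X | machine 2] = (4+9+13)/3 = 26/3.
E[X | machine 3] = (1+8)/2 = 9/2.
By the law of total expectation,
E[X] = (1/3)·(7) + (1/3)·(26/3) + (1/3)·(9/2) = 121/18.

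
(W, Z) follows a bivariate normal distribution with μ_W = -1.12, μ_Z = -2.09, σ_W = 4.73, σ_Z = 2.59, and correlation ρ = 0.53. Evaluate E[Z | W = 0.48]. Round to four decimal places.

For a bivariate normal, E[Z | W=x] = μ_Z + ρ·(σ_Z/σ_W)·(x − μ_W).
E[Z | W=0.48] = -2.09 + (0.53)·(2.59/4.73)·(0.48 − (-1.12)) = -2.09 + (0.29021)·(1.6) = -1.6257.

-1.6257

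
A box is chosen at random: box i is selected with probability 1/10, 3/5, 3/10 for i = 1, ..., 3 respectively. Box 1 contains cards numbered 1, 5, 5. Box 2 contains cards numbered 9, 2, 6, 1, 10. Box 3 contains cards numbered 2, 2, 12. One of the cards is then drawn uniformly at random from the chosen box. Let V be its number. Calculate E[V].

799/150

E[V | box 1] = (1+5+5)/3 = 11/3.
E[V | box 2] = (9+2+6+1+10)/5 = 28/5.
E[V | box 3] = (2+2+12)/3 = 16/3.
E[V] = (1/10)·(11/3) + (3/5)·(28/5) + (3/10)·(16/3) = 799/150.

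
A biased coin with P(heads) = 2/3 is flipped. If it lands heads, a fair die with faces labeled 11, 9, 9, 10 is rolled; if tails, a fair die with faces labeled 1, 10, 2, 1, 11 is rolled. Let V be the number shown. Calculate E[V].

E[V | heads] = (11+9+9+10)/4 = 39/4.
E[V | tails] = (1+10+2+1+11)/5 = 5.
By the law of total expectation,
E[V] = (2/3)·(39/4) + (1/3)·(5) = 49/6.

49/6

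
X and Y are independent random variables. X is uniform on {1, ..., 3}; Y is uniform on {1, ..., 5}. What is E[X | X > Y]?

8/3

Outcomes with X > Y: (2,1), (3,1), (3,2), each with probability 1/15.
E[X | X > Y] = (2 + 3 + 3) / 3 = 8/3.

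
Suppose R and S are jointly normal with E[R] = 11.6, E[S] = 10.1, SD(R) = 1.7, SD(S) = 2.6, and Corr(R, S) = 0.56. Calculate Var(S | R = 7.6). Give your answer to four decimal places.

4.6401

Var(S | R=x) = (1 − ρ²)·σ_S².
Var(S | R=7.6) = (2.6)²·(1 − (0.56)²) = 6.76·0.6864 = 4.6401.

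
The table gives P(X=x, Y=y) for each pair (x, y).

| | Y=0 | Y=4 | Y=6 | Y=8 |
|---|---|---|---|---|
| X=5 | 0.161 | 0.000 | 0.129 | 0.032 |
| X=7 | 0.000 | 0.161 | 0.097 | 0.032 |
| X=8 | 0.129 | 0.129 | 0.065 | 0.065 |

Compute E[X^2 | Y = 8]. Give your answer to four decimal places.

50.6047

P(Y = 8) = 0.129.
Summing X^2·P(X=x,Y=y) over the conditioning event gives 6.528.
E[X^2 | Y = 8] = (6.528) / (0.129) = 50.6047.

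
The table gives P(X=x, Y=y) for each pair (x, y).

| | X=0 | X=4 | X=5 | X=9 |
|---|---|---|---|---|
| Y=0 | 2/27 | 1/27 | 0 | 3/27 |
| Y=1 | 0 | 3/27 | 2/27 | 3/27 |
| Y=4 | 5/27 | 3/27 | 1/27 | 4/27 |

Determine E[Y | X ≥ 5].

P(X ≥ 5) = 13/27.
Σ Y·P over the event = 1·(2/27) + 4·(1/27) + 0·(3/27) + 1·(3/27) + 4·(4/27) = 25/27.
E[Y | X ≥ 5] = (25/27) / (13/27) = 25/13.

25/13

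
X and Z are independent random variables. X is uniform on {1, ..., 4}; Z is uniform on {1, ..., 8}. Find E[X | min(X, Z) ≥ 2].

P(min(X, Z) ≥ 2) = 21/32.
Summing X·P(x,y) over outcomes with min(X, Z) ≥ 2 gives 63/32.
E[X | min(X, Z) ≥ 2] = (63/32) / (21/32) = 3.

3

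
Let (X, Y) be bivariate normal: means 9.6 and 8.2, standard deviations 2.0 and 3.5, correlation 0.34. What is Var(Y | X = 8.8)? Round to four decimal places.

The conditional variance in a bivariate normal is σ_Y²(1 − ρ²), independent of x.
Var(Y | X=8.8) = (3.5)²·(1 − (0.34)²) = 12.25·0.8844 = 10.8339.

10.8339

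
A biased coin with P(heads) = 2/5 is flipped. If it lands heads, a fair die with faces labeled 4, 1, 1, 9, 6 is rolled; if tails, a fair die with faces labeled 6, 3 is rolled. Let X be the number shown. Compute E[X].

E[X | heads] = (4+1+1+9+6)/5 = 21/5.
E[X | tails] = (6+3)/2 = 9/2.
E[X] = (2/5)·(21/5) + (3/5)·(9/2) = 219/50.

219/50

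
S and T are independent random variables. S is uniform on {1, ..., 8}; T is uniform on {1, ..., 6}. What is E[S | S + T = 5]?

5/2

Outcomes with S + T = 5: (1,4), (2,3), (3,2), (4,1), each with probability 1/48.
E[S | S + T = 5] = (1 + 2 + 3 + 4) / 4 = 5/2.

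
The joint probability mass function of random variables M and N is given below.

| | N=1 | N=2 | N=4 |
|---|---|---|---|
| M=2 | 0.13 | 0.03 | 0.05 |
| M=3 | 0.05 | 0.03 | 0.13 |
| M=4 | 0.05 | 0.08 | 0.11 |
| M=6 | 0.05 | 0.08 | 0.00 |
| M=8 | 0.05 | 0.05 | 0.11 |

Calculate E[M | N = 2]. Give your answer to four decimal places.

5.0000

P(N = 2) = 0.27.
Summing M·P(M=x,N=y) over the conditioning event gives 1.35.
E[M | N = 2] = (1.35) / (0.27) = 5.0000.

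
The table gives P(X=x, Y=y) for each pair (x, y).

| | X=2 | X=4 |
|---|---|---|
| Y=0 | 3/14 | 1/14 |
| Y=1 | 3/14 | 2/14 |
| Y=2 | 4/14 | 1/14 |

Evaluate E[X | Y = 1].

14/5

P(Y = 1) = 5/14.
Σ X·P over the event = 2·(3/14) + 4·(2/14) = 1.
E[X | Y = 1] = (1) / (5/14) = 14/5.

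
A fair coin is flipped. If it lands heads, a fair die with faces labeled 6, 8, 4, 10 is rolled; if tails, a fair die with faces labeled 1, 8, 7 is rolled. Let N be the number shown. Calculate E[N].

37/6

E[N | heads] = (6+8+4+10)/4 = 7.
E[N | tails] = (1+8+7)/3 = 16/3.
By the law of total expectation,
E[N] = (1/2)·(7) + (1/2)·(16/3) = 37/6.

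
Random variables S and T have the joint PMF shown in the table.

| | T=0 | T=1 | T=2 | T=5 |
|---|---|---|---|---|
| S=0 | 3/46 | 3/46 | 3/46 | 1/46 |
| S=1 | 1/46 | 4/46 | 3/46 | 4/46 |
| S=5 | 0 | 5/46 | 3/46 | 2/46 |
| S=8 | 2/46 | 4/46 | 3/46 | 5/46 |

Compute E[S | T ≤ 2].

60/17

P(T ≤ 2) = 17/23.
Summing S·P(S=x,T=y) over the conditioning event gives 60/23.
E[S | T ≤ 2] = (60/23) / (17/23) = 60/17.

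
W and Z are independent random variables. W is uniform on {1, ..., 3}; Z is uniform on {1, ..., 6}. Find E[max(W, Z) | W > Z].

8/3

Outcomes with W > Z: (2,1), (3,1), (3,2), each with probability 1/18.
E[max(W, Z) | W > Z] = (2 + 3 + 3) / 3 = 8/3.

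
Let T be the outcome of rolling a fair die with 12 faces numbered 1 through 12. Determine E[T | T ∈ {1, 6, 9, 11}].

P(T ∈ {1, 6, 9, 11}) = 1/3.
Σ over the event: 1·1/12 + 6·1/12 + 9·1/12 + 11·1/12 = 9/4.
E[T | T ∈ {1, 6, 9, 11}] = (9/4) / (1/3) = 27/4.

27/4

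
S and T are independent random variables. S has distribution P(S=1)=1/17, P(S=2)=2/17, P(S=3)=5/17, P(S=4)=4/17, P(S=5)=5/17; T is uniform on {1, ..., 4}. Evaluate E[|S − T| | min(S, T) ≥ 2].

29/24

P(min(S, T) ≥ 2) = 12/17.
Summing |S−T|·P(x,y) over outcomes with min(S, T) ≥ 2 gives 29/34.
E[|S − T| | min(S, T) ≥ 2] = (29/34) / (12/17) = 29/24.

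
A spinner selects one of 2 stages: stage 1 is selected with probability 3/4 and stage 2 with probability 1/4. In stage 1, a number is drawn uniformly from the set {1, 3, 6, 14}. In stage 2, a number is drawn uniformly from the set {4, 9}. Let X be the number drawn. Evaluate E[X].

49/8

E[X | stage 1] = (1+3+6+14)/4 = 6.
E[X | stage 2] = (4+9)/2 = 13/2.
E[X] = (3/4)·(6) + (1/4)·(13/2) = 49/8.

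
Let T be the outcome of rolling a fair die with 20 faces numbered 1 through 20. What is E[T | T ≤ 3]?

2

Given T ≤ 3, T is equally likely to be any of {1, 2, 3}.
E[T | T ≤ 3] = (1 + 2 + 3) / 3 = 2.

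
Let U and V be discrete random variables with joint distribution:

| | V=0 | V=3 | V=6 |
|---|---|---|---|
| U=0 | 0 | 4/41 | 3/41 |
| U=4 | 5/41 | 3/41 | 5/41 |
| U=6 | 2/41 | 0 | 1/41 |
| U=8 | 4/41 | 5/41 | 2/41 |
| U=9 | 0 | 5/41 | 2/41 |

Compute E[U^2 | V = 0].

408/11

P(V = 0) = 11/41.
Σ U^2·P over the event = 16·(5/41) + 36·(2/41) + 64·(4/41) = 408/41.
E[U^2 | V = 0] = (408/41) / (11/41) = 408/11.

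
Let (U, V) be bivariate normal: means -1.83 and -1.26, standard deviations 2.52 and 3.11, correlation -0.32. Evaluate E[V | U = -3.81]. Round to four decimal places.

-0.4781

E[V | U=x] = μ_V + ρ(σ_V/σ_U)(x − μ_U) for jointly normal variables.
E[V | U=-3.81] = -1.26 + (-0.32)·(3.11/2.52)·(-3.81 − (-1.83)) = -1.26 + (-0.39492)·(-1.98) = -0.4781.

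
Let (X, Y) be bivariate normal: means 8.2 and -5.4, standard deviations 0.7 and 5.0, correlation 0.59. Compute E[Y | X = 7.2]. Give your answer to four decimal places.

E[Y | X=x] = μ_Y + ρ(σ_Y/σ_X)(x − μ_X) for jointly normal variables.
E[Y | X=7.2] = -5.4 + (0.59)·(5.0/0.7)·(7.2 − (8.2)) = -5.4 + (4.2143)·(-1) = -9.6143.

-9.6143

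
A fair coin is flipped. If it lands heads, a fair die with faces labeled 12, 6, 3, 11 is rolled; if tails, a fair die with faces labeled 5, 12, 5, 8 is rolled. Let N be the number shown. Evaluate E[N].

E[N | heads] = (12+6+3+11)/4 = 8.
E[N | tails] = (5+12+5+8)/4 = 15/2.
E[N] = (1/2)·(8) + (1/2)·(15/2) = 31/4.

31/4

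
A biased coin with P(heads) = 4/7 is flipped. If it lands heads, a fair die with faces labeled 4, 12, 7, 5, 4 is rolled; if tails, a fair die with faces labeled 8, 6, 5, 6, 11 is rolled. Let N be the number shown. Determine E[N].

E[N | heads] = (4+12+7+5+4)/5 = 32/5.
E[N | tails] = (8+6+5+6+11)/5 = 36/5.
E[N] = (4/7)·(32/5) + (3/7)·(36/5) = 236/35.

236/35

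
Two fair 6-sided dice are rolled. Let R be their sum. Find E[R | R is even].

P(R is even) = 1/2.
Σ over the event: 2·1/36 + 4·1/12 + 6·5/36 + 8·5/36 + 10·1/12 + 12·1/36 = 7/2.
E[R | R is even] = (7/2) / (1/2) = 7.

7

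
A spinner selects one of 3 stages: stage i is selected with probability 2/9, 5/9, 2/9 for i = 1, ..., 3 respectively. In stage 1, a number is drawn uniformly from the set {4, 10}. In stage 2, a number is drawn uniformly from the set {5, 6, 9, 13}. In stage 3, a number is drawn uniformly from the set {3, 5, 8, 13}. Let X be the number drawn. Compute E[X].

31/4

E[X | stage 1] = (4+10)/2 = 7.
E[X | stage 2] = (5+6+9+13)/4 = 33/4.
E[X | stage 3] = (3+5+8+13)/4 = 29/4.
E[X] = (2/9)·(7) + (5/9)·(33/4) + (2/9)·(29/4) = 31/4.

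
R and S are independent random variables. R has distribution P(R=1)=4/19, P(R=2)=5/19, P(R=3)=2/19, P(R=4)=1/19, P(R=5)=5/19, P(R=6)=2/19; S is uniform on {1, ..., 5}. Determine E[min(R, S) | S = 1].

P(S = 1) = 1/5.
Summing min(R,S)·P(x,y) over outcomes with S = 1 gives 1/5.
E[min(R, S) | S = 1] = (1/5) / (1/5) = 1.

1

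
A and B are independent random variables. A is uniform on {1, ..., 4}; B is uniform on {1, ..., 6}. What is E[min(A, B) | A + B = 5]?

3/2

P(A + B = 5) = 1/6.
Summing min(A,B)·P(x,y) over outcomes with A + B = 5 gives 1/4.
E[min(A, B) | A + B = 5] = (1/4) / (1/6) = 3/2.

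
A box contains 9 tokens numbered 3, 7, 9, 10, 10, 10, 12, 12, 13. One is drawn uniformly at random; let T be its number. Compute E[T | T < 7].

P(T < 7) = 1/9.
Σ over the event: 3·1/9 = 1/3.
E[T | T < 7] = (1/3) / (1/9) = 3.

3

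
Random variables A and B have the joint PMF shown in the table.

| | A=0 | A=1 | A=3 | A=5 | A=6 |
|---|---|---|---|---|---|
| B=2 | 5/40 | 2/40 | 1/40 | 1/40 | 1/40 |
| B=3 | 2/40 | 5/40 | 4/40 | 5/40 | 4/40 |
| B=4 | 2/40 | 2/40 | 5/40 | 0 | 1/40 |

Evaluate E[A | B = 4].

P(B = 4) = 1/4.
Σ A·P over the event = 0·(2/40) + 1·(2/40) + 3·(5/40) + 6·(1/40) = 23/40.
E[A | B = 4] = (23/40) / (1/4) = 23/10.

23/10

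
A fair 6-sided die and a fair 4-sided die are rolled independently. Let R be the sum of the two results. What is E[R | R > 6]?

P(R > 6) = 5/12.
Σ over the event: 7·1/6 + 8·1/8 + 9·1/12 + 10·1/24 = 10/3.
E[R | R > 6] = (10/3) / (5/12) = 8.

8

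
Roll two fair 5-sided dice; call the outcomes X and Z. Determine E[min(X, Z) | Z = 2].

9/5

Outcomes with Z = 2: (1,2), (2,2), (3,2), (4,2), (5,2), each with probability 1/25.
E[min(X, Z) | Z = 2] = (1 + 2 + 2 + 2 + 2) / 5 = 9/5.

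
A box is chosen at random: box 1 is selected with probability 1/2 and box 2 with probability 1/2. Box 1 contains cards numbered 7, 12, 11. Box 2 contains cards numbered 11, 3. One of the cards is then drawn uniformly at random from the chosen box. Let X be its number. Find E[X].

17/2

E[X | box 1] = (7+12+11)/3 = 10.
E[X | box 2] = (11+3)/2 = 7.
By the law of total expectation,
E[X] = (1/2)·(10) + (1/2)·(7) = 17/2.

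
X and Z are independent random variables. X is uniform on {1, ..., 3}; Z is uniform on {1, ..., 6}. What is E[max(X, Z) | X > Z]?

8/3

P(X > Z) = 1/6.
Summing max(X,Z)·P(x,y) over outcomes with X > Z gives 4/9.
E[max(X, Z) | X > Z] = (4/9) / (1/6) = 8/3.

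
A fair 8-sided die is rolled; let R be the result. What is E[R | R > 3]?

Given R > 3, R is equally likely to be any of {4, 5, 6, 7, 8}.
E[R | R > 3] = (4 + 5 + 6 + 7 + 8) / 5 = 6.

6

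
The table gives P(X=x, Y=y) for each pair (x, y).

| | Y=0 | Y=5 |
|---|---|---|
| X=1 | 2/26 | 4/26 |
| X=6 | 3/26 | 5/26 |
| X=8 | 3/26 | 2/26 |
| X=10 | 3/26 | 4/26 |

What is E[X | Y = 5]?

P(Y = 5) = 15/26.
Σ X·P over the event = 1·(4/26) + 6·(5/26) + 8·(2/26) + 10·(4/26) = 45/13.
E[X | Y = 5] = (45/13) / (15/26) = 6.

6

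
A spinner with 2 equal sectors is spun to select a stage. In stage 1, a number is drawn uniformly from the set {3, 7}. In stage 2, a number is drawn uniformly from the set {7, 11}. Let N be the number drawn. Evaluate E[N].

7

E[N | stage 1] = (3+7)/2 = 5.
E[N | stage 2] = (7+11)/2 = 9.
E[N] = (1/2)·(5) + (1/2)·(9) = 7.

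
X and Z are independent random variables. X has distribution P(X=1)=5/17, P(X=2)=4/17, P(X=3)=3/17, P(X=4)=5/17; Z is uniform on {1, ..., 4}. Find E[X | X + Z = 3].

13/9

P(X + Z = 3) = 9/68.
Summing X·P(x,y) over outcomes with X + Z = 3 gives 13/68.
E[X | X + Z = 3] = (13/68) / (9/68) = 13/9.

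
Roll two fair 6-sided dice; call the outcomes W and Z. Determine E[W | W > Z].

14/3

P(W > Z) = 5/12.
Summing W·P(x,y) over outcomes with W > Z gives 35/18.
E[W | W > Z] = (35/18) / (5/12) = 14/3.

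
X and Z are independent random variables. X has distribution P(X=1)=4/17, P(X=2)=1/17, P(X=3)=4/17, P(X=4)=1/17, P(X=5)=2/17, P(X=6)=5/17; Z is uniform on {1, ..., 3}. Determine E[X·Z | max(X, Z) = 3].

90/17

P(max(X, Z) = 3) = 1/3.
Summing XZ·P(x,y) over outcomes with max(X, Z) = 3 gives 30/17.
E[X·Z | max(X, Z) = 3] = (30/17) / (1/3) = 90/17.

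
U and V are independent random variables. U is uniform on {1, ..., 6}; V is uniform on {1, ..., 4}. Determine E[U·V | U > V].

P(U > V) = 7/12.
Summing UV·P(x,y) over outcomes with U > V gives 145/24.
E[U·V | U > V] = (145/24) / (7/12) = 145/14.

145/14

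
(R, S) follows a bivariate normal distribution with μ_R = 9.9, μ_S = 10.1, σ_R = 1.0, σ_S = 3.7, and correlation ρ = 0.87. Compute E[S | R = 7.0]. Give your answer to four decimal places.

E[S | R=x] = μ_S + ρ(σ_S/σ_R)(x − μ_R) for jointly normal variables.
E[S | R=7.0] = 10.1 + (0.87)·(3.7/1.0)·(7.0 − (9.9)) = 10.1 + (3.219)·(-2.9) = 0.7649.

0.7649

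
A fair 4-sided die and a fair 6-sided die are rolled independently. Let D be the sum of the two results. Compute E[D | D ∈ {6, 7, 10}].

62/9

P(D ∈ {6, 7, 10}) = 3/8.
Σ over the event: 6·1/6 + 7·1/6 + 10·1/24 = 31/12.
E[D | D ∈ {6, 7, 10}] = (31/12) / (3/8) = 62/9.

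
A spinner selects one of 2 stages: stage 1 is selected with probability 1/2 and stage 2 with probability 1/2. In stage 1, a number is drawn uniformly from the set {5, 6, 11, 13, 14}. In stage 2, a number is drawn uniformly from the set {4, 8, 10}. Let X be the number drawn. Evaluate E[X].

E[X | stage 1] = (5+6+11+13+14)/5 = 49/5.
E[X | stage 2] = (4+8+10)/3 = 22/3.
E[X] = (1/2)·(49/5) + (1/2)·(22/3) = 257/30.

257/30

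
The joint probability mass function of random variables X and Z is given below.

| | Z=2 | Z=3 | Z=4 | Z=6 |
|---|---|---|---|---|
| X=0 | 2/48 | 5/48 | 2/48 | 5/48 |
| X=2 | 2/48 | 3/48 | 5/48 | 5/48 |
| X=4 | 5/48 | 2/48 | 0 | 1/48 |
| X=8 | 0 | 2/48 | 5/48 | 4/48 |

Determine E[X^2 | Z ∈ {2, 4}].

428/21

P(Z ∈ {2, 4}) = 7/16.
Σ X^2·P over the event = 0·(2/48) + 0·(2/48) + 4·(2/48) + 4·(5/48) + 16·(5/48) + 64·(5/48) = 107/12.
E[X^2 | Z ∈ {2, 4}] = (107/12) / (7/16) = 428/21.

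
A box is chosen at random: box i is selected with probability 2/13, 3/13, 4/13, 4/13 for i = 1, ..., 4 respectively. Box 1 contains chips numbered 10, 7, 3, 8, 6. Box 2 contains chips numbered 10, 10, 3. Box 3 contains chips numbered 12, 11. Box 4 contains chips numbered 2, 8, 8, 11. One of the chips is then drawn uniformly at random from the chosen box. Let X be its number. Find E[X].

E[X | box 1] = (10+7+3+8+6)/5 = 34/5.
E[X | box 2] = (10+10+3)/3 = 23/3.
E[X | box 3] = (12+11)/2 = 23/2.
E[X | box 4] = (2+8+8+11)/4 = 29/4.
E[X] = (2/13)·(34/5) + (3/13)·(23/3) + (4/13)·(23/2) + (4/13)·(29/4) = 558/65.

558/65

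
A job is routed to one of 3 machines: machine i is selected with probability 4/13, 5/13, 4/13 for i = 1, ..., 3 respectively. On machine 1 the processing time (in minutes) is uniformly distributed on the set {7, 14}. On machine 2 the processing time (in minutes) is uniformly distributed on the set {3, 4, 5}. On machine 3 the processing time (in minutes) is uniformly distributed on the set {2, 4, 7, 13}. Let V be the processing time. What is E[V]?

88/13

E[V | machine 1] = (7+14)/2 = 21/2.
E[V | machine 2] = (3+4+5)/3 = 4.
E[V | machine 3] = (2+4+7+13)/4 = 13/2.
E[V] = (4/13)·(21/2) + (5/13)·(4) + (4/13)·(13/2) = 88/13.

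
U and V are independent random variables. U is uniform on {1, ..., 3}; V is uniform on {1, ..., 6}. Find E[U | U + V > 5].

20/9

Outcomes with U + V > 5: (1,5), (1,6), (2,4), (2,5), (2,6), (3,3), (3,4), (3,5), (3,6), each with probability 1/18.
E[U | U + V > 5] = (1 + 1 + 2 + 2 + 2 + 3 + 3 + 3 + 3) / 9 = 20/9.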